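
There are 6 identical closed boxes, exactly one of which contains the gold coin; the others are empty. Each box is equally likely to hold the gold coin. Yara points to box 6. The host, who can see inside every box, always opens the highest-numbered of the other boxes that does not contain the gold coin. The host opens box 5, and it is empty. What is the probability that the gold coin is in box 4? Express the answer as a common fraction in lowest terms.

1/5

Apply Bayes' rule, conditioning on where the gold coin actually is.
If it is in any of boxes 1, 2, 3, 4, and 6 (prior 1/6 each): box 5 is the highest-numbered option available, probability 1; weight (1/6)·1 = 1/6 each.
If it is in box 5 (prior 1/6): the host opened box 5, so this case is ruled out; weight (1/6)·0 = 0.
The weights sum to 5/6.
So P(the gold coin in box 4 | the host opened box 5) = (1/6) / (5/6) = 1/5.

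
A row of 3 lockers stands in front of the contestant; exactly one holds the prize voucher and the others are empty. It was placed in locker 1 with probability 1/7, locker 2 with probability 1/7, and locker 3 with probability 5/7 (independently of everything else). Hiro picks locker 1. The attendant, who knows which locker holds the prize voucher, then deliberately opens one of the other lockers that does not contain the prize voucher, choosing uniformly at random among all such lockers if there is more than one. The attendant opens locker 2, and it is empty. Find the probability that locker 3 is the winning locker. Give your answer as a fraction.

10/11

Consider each possible location of the prize voucher in turn.
If it is in locker 1 (prior 1/7): the attendant has 2 equally likely choices, so probability 1/2; weight (1/7)·(1/2) = 1/14.
If it is in locker 2 (prior 1/7): the attendant opened locker 2, so this case is ruled out; weight (1/7)·0 = 0.
If it is in locker 3 (prior 5/7): the attendant has no choice, probability 1; weight (5/7)·1 = 5/7.
The weights sum to 11/14.
So P(the prize voucher in locker 3 | the attendant opened locker 2) = (5/7) / (11/14) = 10/11.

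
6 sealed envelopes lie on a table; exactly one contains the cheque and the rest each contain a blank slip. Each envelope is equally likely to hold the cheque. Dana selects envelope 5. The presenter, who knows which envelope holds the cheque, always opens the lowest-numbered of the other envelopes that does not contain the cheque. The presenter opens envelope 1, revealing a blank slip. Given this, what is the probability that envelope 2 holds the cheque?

Apply Bayes' rule, conditioning on where the cheque actually is.
If it is in envelope 1 (prior 1/6): the presenter opened envelope 1, so this case is ruled out; weight (1/6)·0 = 0.
If it is in any of envelopes 2, 3, 4, 5, and 6 (prior 1/6 each): envelope 1 is the lowest-numbered option available, probability 1; weight (1/6)·1 = 1/6 each.
The weights sum to 5/6.
So P(the cheque in envelope 2 | the presenter opened envelope 1) = (1/6) / (5/6) = 1/5.

1/5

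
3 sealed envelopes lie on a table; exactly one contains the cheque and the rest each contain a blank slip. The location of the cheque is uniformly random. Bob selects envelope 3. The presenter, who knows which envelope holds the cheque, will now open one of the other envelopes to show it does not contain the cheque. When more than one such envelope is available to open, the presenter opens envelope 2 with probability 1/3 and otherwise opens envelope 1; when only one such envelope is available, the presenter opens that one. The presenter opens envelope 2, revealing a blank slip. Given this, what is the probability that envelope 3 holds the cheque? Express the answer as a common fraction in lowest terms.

Condition on the true location of the cheque.
If it is in envelope 1 (prior 1/3): only envelope 2 is available, probability 1; weight (1/3)·1 = 1/3.
If it is in envelope 2 (prior 1/3): the presenter opened envelope 2, so this case is ruled out; weight (1/3)·0 = 0.
If it is in envelope 3 (prior 1/3): envelope 2 is available, opened with probability 1/3; weight (1/3)·(1/3) = 1/9.
The weights sum to 4/9.
So P(the cheque in envelope 3 | the presenter opened envelope 2) = (1/9) / (4/9) = 1/4.

1/4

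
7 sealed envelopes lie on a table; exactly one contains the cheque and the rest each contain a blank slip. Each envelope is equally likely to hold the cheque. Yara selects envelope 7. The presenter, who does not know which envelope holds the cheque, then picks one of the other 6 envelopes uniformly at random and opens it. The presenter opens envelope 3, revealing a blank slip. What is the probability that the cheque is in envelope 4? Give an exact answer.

1/6

Consider each possible location of the cheque in turn.
If it is in any of envelopes 1, 2, 4, 5, 6, and 7 (prior 1/7 each): the presenter picks envelope 3 with probability 1/6 regardless, and it is not the prize; weight (1/7)·(1/6) = 1/42 each.
If it is in envelope 3 (prior 1/7): the presenter opened envelope 3, so this case is ruled out; weight (1/7)·0 = 0.
The weights sum to 1/7.
So P(the cheque in envelope 4 | the presenter opened envelope 3) = (1/42) / (1/7) = 1/6.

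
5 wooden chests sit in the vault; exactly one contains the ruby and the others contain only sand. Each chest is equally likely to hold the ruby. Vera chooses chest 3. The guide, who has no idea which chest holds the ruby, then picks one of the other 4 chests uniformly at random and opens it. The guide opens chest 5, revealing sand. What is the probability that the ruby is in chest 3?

1/4

Condition on the true location of the ruby.
If it is in any of chests 1, 2, 3, and 4 (prior 1/5 each): the guide picks chest 5 with probability 1/4 regardless, and it is not the prize; weight (1/5)·(1/4) = 1/20 each.
If it is in chest 5 (prior 1/5): the guide opened chest 5, so this case is ruled out; weight (1/5)·0 = 0.
The weights sum to 1/5.
So P(the ruby in chest 3 | the guide opened chest 5) = (1/20) / (1/5) = 1/4.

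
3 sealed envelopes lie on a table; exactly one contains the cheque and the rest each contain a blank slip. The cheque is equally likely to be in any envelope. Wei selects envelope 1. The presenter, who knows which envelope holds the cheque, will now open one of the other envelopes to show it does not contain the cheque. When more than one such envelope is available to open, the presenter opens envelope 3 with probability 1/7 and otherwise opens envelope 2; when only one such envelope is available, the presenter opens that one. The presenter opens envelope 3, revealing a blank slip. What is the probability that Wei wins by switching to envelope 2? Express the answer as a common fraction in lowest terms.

7/8

Apply Bayes' rule, conditioning on where the cheque actually is.
If it is in envelope 1 (prior 1/3): envelope 3 is available, opened with probability 1/7; weight (1/3)·(1/7) = 1/21.
If it is in envelope 2 (prior 1/3): only envelope 3 is available, probability 1; weight (1/3)·1 = 1/3.
If it is in envelope 3 (prior 1/3): the presenter opened envelope 3, so this case is ruled out; weight (1/3)·0 = 0.
The weights sum to 8/21.
So P(the cheque in envelope 2 | the presenter opened envelope 3) = (1/3) / (8/21) = 7/8.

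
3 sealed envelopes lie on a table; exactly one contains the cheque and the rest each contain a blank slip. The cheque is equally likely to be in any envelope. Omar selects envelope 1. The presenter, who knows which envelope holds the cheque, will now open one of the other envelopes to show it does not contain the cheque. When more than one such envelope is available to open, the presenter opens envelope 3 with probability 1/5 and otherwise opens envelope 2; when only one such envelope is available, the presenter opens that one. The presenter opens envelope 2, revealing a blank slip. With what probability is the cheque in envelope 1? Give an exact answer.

Apply Bayes' rule, conditioning on where the cheque actually is.
If it is in envelope 1 (prior 1/3): envelope 3 is available but not opened, probability 4/5; weight (1/3)·(4/5) = 4/15.
If it is in envelope 2 (prior 1/3): the presenter opened envelope 2, so this case is ruled out; weight (1/3)·0 = 0.
If it is in envelope 3 (prior 1/3): only envelope 2 is available, probability 1; weight (1/3)·1 = 1/3.
The weights sum to 3/5.
So P(the cheque in envelope 1 | the presenter opened envelope 2) = (4/15) / (3/5) = 4/9.

4/9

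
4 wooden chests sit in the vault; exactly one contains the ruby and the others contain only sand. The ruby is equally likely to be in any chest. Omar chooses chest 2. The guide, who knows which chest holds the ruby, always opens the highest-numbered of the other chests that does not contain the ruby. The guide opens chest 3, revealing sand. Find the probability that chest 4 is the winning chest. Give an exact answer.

1

Apply Bayes' rule, conditioning on where the ruby actually is.
If it is in either of chests 1 and 2 (prior 1/4 each): the guide would have opened chest 4 instead, probability 0; weight (1/4)·0 = 0 each.
If it is in chest 3 (prior 1/4): the guide opened chest 3, so this case is ruled out; weight (1/4)·0 = 0.
If it is in chest 4 (prior 1/4): chest 3 is the highest-numbered option available, probability 1; weight (1/4)·1 = 1/4.
The weights sum to 1/4.
So P(the ruby in chest 4 | the guide opened chest 3) = (1/4) / (1/4) = 1.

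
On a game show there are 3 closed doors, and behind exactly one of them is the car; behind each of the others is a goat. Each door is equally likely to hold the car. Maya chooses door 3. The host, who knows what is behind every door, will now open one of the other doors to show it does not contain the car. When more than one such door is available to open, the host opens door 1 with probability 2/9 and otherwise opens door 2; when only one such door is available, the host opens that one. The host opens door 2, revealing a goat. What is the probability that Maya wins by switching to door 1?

9/16

Condition on the true location of the car.
If it is behind door 1 (prior 1/3): only door 2 is available, probability 1; weight (1/3)·1 = 1/3.
If it is behind door 2 (prior 1/3): the host opened door 2, so this case is ruled out; weight (1/3)·0 = 0.
If it is behind door 3 (prior 1/3): door 1 is available but not opened, probability 7/9; weight (1/3)·(7/9) = 7/27.
The weights sum to 16/27.
So P(the car behind door 1 | the host opened door 2) = (1/3) / (16/27) = 9/16.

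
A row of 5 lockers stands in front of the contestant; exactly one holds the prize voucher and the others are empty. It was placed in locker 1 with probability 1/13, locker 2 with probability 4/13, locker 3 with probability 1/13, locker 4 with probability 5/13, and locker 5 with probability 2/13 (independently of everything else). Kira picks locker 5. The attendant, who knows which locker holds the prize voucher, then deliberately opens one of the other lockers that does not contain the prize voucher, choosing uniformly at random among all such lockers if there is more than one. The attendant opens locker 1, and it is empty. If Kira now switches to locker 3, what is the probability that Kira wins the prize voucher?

Consider each possible location of the prize voucher in turn.
If it is in locker 1 (prior 1/13): the attendant opened locker 1, so this case is ruled out; weight (1/13)·0 = 0.
If it is in locker 2 (prior 4/13): the attendant has 3 equally likely choices, so probability 1/3; weight (4/13)·(1/3) = 4/39.
If it is in locker 3 (prior 1/13): the attendant has 3 equally likely choices, so probability 1/3; weight (1/13)·(1/3) = 1/39.
If it is in locker 4 (prior 5/13): the attendant has 3 equally likely choices, so probability 1/3; weight (5/13)·(1/3) = 5/39.
If it is in locker 5 (prior 2/13): the attendant has 4 equally likely choices, so probability 1/4; weight (2/13)·(1/4) = 1/26.
The weights sum to 23/78.
So P(the prize voucher in locker 3 | the attendant opened locker 1) = (1/39) / (23/78) = 2/23.

2/23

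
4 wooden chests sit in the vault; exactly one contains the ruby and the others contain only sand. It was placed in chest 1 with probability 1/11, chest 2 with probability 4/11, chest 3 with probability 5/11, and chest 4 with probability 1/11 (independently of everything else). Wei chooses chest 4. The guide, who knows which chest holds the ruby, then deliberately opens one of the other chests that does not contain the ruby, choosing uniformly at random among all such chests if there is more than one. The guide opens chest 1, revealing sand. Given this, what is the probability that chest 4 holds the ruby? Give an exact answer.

2/29

Consider each possible location of the ruby in turn.
If it is in chest 1 (prior 1/11): the guide opened chest 1, so this case is ruled out; weight (1/11)·0 = 0.
If it is in chest 2 (prior 4/11): the guide has 2 equally likely choices, so probability 1/2; weight (4/11)·(1/2) = 2/11.
If it is in chest 3 (prior 5/11): the guide has 2 equally likely choices, so probability 1/2; weight (5/11)·(1/2) = 5/22.
If it is in chest 4 (prior 1/11): the guide has 3 equally likely choices, so probability 1/3; weight (1/11)·(1/3) = 1/33.
The weights sum to 29/66.
So P(the ruby in chest 4 | the guide opened chest 1) = (1/33) / (29/66) = 2/29.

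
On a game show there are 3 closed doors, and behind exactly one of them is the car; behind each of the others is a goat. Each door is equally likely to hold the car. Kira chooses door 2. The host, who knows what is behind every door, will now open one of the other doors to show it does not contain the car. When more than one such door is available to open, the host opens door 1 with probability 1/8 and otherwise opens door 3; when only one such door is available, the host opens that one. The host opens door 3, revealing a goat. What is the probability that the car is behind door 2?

7/15

Apply Bayes' rule, conditioning on where the car actually is.
If it is behind door 1 (prior 1/3): only door 3 is available, probability 1; weight (1/3)·1 = 1/3.
If it is behind door 2 (prior 1/3): door 1 is available but not opened, probability 7/8; weight (1/3)·(7/8) = 7/24.
If it is behind door 3 (prior 1/3): the host opened door 3, so this case is ruled out; weight (1/3)·0 = 0.
The weights sum to 5/8.
So P(the car behind door 2 | the host opened door 3) = (7/24) / (5/8) = 7/15.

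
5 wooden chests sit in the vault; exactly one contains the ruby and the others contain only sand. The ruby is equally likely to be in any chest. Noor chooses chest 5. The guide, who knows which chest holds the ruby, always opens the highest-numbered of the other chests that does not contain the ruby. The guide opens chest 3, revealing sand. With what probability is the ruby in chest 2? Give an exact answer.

Condition on the true location of the ruby.
If it is in any of chests 1, 2, and 5 (prior 1/5 each): the guide would have opened chest 4 instead, probability 0; weight (1/5)·0 = 0 each.
If it is in chest 3 (prior 1/5): the guide opened chest 3, so this case is ruled out; weight (1/5)·0 = 0.
If it is in chest 4 (prior 1/5): chest 3 is the highest-numbered option available, probability 1; weight (1/5)·1 = 1/5.
The weights sum to 1/5.
So P(the ruby in chest 2 | the guide opened chest 3) = 0 / (1/5) = 0.

0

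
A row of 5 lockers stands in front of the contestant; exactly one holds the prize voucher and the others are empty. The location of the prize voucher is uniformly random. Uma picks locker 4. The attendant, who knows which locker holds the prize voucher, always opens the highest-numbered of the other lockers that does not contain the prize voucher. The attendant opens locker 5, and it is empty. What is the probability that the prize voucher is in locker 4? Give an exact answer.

Condition on the true location of the prize voucher.
If it is in any of lockers 1, 2, 3, and 4 (prior 1/5 each): locker 5 is the highest-numbered option available, probability 1; weight (1/5)·1 = 1/5 each.
If it is in locker 5 (prior 1/5): the attendant opened locker 5, so this case is ruled out; weight (1/5)·0 = 0.
The weights sum to 4/5.
So P(the prize voucher in locker 4 | the attendant opened locker 5) = (1/5) / (4/5) = 1/4.

1/4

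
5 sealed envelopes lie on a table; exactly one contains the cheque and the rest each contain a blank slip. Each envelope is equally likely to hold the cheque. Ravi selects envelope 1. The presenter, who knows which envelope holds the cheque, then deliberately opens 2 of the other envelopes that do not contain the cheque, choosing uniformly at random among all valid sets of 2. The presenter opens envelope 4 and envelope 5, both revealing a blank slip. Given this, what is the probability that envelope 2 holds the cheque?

2/5

Apply Bayes' rule, conditioning on where the cheque actually is.
If it is in envelope 1 (prior 1/5): the presenter has 6 equally likely choices, so probability 1/6; weight (1/5)·(1/6) = 1/30.
If it is in either of envelopes 2 and 3 (prior 1/5 each): the presenter has 3 equally likely choices, so probability 1/3; weight (1/5)·(1/3) = 1/15 each.
If it is in either of envelopes 4 and 5 (prior 1/5 each): that envelope was opened and seen not to hold the prize — ruled out; weight (1/5)·0 = 0 each.
The weights sum to 1/6.
So P(the cheque in envelope 2 | the presenter opened envelope 4 and envelope 5) = (1/15) / (1/6) = 2/5.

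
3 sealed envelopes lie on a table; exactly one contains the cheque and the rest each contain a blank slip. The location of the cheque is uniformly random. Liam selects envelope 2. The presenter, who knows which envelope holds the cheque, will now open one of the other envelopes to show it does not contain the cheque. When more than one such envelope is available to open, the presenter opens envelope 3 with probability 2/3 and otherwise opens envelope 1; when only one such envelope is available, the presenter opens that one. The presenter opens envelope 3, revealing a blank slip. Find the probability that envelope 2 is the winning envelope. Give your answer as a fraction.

Apply Bayes' rule, conditioning on where the cheque actually is.
If it is in envelope 1 (prior 1/3): only envelope 3 is available, probability 1; weight (1/3)·1 = 1/3.
If it is in envelope 2 (prior 1/3): envelope 3 is available, opened with probability 2/3; weight (1/3)·(2/3) = 2/9.
If it is in envelope 3 (prior 1/3): the presenter opened envelope 3, so this case is ruled out; weight (1/3)·0 = 0.
The weights sum to 5/9.
So P(the cheque in envelope 2 | the presenter opened envelope 3) = (2/9) / (5/9) = 2/5.

2/5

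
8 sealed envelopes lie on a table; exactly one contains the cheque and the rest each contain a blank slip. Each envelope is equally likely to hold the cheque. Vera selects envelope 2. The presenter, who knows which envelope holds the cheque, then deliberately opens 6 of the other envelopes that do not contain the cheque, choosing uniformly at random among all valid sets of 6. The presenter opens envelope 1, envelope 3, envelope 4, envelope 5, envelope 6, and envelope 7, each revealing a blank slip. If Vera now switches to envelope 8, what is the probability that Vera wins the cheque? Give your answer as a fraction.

7/8

Apply Bayes' rule, conditioning on where the cheque actually is.
If it is in any of envelopes 1, 3, 4, 5, 6, and 7 (prior 1/8 each): that envelope was opened and seen not to hold the prize — ruled out; weight (1/8)·0 = 0 each.
If it is in envelope 2 (prior 1/8): the presenter has 7 equally likely choices, so probability 1/7; weight (1/8)·(1/7) = 1/56.
If it is in envelope 8 (prior 1/8): the presenter has no choice, probability 1; weight (1/8)·1 = 1/8.
The weights sum to 1/7.
So P(the cheque in envelope 8 | the presenter opened envelope 1, envelope 3, envelope 4, envelope 5, envelope 6, and envelope 7) = (1/8) / (1/7) = 7/8.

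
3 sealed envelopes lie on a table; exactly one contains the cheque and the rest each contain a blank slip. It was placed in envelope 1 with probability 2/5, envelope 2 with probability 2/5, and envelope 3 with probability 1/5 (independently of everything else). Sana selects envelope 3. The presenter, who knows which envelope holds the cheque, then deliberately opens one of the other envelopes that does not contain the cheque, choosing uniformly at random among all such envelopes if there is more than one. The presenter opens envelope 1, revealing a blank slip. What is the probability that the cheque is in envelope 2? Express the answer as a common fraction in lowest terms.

4/5

Apply Bayes' rule, conditioning on where the cheque actually is.
If it is in envelope 1 (prior 2/5): the presenter opened envelope 1, so this case is ruled out; weight (2/5)·0 = 0.
If it is in envelope 2 (prior 2/5): the presenter has no choice, probability 1; weight (2/5)·1 = 2/5.
If it is in envelope 3 (prior 1/5): the presenter has 2 equally likely choices, so probability 1/2; weight (1/5)·(1/2) = 1/10.
The weights sum to 1/2.
So P(the cheque in envelope 2 | the presenter opened envelope 1) = (2/5) / (1/2) = 4/5.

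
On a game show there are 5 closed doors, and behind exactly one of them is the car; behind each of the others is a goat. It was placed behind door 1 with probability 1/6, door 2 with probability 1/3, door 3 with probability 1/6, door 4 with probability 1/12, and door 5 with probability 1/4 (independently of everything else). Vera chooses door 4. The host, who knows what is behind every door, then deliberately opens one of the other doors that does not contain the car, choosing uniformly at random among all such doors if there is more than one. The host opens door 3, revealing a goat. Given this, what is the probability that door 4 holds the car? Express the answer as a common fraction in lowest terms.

Apply Bayes' rule, conditioning on where the car actually is.
If it is behind door 1 (prior 1/6): the host has 3 equally likely choices, so probability 1/3; weight (1/6)·(1/3) = 1/18.
If it is behind door 2 (prior 1/3): the host has 3 equally likely choices, so probability 1/3; weight (1/3)·(1/3) = 1/9.
If it is behind door 3 (prior 1/6): the host opened door 3, so this case is ruled out; weight (1/6)·0 = 0.
If it is behind door 4 (prior 1/12): the host has 4 equally likely choices, so probability 1/4; weight (1/12)·(1/4) = 1/48.
If it is behind door 5 (prior 1/4): the host has 3 equally likely choices, so probability 1/3; weight (1/4)·(1/3) = 1/12.
The weights sum to 13/48.
So P(the car behind door 4 | the host opened door 3) = (1/48) / (13/48) = 1/13.

1/13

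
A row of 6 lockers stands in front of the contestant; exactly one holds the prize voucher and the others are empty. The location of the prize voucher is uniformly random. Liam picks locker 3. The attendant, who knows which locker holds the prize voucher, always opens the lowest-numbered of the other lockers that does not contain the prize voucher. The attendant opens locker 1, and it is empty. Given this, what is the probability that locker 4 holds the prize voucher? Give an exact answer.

Condition on the true location of the prize voucher.
If it is in locker 1 (prior 1/6): the attendant opened locker 1, so this case is ruled out; weight (1/6)·0 = 0.
If it is in any of lockers 2, 3, 4, 5, and 6 (prior 1/6 each): locker 1 is the lowest-numbered option available, probability 1; weight (1/6)·1 = 1/6 each.
The weights sum to 5/6.
So P(the prize voucher in locker 4 | the attendant opened locker 1) = (1/6) / (5/6) = 1/5.

1/5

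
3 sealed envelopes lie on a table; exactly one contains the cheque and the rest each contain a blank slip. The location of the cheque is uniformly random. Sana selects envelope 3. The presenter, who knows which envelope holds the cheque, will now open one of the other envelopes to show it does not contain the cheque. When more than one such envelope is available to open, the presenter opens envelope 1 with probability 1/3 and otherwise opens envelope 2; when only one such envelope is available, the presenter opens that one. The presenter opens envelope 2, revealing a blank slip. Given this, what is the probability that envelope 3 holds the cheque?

Apply Bayes' rule, conditioning on where the cheque actually is.
If it is in envelope 1 (prior 1/3): only envelope 2 is available, probability 1; weight (1/3)·1 = 1/3.
If it is in envelope 2 (prior 1/3): the presenter opened envelope 2, so this case is ruled out; weight (1/3)·0 = 0.
If it is in envelope 3 (prior 1/3): envelope 1 is available but not opened, probability 2/3; weight (1/3)·(2/3) = 2/9.
The weights sum to 5/9.
So P(the cheque in envelope 3 | the presenter opened envelope 2) = (2/9) / (5/9) = 2/5.

2/5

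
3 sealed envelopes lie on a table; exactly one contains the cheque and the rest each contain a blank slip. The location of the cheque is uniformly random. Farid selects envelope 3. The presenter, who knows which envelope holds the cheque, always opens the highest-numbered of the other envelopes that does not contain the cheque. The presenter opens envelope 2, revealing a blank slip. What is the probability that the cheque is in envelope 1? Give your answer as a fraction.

Apply Bayes' rule, conditioning on where the cheque actually is.
If it is in either of envelopes 1 and 3 (prior 1/3 each): envelope 2 is the highest-numbered option available, probability 1; weight (1/3)·1 = 1/3 each.
If it is in envelope 2 (prior 1/3): the presenter opened envelope 2, so this case is ruled out; weight (1/3)·0 = 0.
The weights sum to 2/3.
So P(the cheque in envelope 1 | the presenter opened envelope 2) = (1/3) / (2/3) = 1/2.

1/2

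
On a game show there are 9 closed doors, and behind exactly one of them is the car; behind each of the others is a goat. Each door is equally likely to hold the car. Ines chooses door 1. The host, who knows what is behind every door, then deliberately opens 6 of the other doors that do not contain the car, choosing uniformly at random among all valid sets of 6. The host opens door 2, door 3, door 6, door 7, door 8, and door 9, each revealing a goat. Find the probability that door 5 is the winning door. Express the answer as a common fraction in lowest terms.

Apply Bayes' rule, conditioning on where the car actually is.
If it is behind door 1 (prior 1/9): the host has 28 equally likely choices, so probability 1/28; weight (1/9)·(1/28) = 1/252.
If it is behind any of doors 2, 3, 6, 7, 8, and 9 (prior 1/9 each): that door was opened and seen not to hold the prize — ruled out; weight (1/9)·0 = 0 each.
If it is behind either of doors 4 and 5 (prior 1/9 each): the host has 7 equally likely choices, so probability 1/7; weight (1/9)·(1/7) = 1/63 each.
The weights sum to 1/28.
So P(the car behind door 5 | the host opened door 2, door 3, door 6, door 7, door 8, and door 9) = (1/63) / (1/28) = 4/9.

4/9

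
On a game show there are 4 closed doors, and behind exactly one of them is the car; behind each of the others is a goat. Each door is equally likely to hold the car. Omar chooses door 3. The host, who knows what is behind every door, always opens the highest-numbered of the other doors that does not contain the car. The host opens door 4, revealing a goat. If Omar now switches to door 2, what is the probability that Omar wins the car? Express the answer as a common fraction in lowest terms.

1/3

Apply Bayes' rule, conditioning on where the car actually is.
If it is behind any of doors 1, 2, and 3 (prior 1/4 each): door 4 is the highest-numbered option available, probability 1; weight (1/4)·1 = 1/4 each.
If it is behind door 4 (prior 1/4): the host opened door 4, so this case is ruled out; weight (1/4)·0 = 0.
The weights sum to 3/4.
So P(the car behind door 2 | the host opened door 4) = (1/4) / (3/4) = 1/3.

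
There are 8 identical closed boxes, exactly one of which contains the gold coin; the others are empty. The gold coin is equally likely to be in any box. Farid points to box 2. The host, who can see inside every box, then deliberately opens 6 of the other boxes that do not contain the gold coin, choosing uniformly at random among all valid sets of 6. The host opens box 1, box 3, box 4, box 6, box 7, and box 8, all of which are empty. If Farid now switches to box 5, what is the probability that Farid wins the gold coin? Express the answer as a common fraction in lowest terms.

Consider each possible location of the gold coin in turn.
If it is in any of boxes 1, 3, 4, 6, 7, and 8 (prior 1/8 each): that box was opened and seen not to hold the prize — ruled out; weight (1/8)·0 = 0 each.
If it is in box 2 (prior 1/8): the host has 7 equally likely choices, so probability 1/7; weight (1/8)·(1/7) = 1/56.
If it is in box 5 (prior 1/8): the host has no choice, probability 1; weight (1/8)·1 = 1/8.
The weights sum to 1/7.
So P(the gold coin in box 5 | the host opened box 1, box 3, box 4, box 6, box 7, and box 8) = (1/8) / (1/7) = 7/8.

7/8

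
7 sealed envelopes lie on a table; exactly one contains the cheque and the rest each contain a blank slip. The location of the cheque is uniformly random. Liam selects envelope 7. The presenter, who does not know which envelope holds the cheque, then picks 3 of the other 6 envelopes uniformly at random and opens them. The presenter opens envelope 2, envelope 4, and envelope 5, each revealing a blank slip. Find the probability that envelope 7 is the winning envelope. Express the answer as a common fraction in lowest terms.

Consider each possible location of the cheque in turn.
If it is in any of envelopes 1, 3, 6, and 7 (prior 1/7 each): the presenter picks exactly this set with probability 1/20 regardless, and none is the prize; weight (1/7)·(1/20) = 1/140 each.
If it is in any of envelopes 2, 4, and 5 (prior 1/7 each): that envelope was opened and seen not to hold the prize — ruled out; weight (1/7)·0 = 0 each.
The weights sum to 1/35.
So P(the cheque in envelope 7 | the presenter opened envelope 2, envelope 4, and envelope 5) = (1/140) / (1/35) = 1/4.

1/4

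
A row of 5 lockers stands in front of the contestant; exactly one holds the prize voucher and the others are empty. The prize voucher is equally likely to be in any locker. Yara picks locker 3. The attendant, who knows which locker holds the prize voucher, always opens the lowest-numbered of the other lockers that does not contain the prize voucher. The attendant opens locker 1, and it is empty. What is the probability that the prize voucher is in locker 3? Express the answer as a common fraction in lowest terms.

Apply Bayes' rule, conditioning on where the prize voucher actually is.
If it is in locker 1 (prior 1/5): the attendant opened locker 1, so this case is ruled out; weight (1/5)·0 = 0.
If it is in any of lockers 2, 3, 4, and 5 (prior 1/5 each): locker 1 is the lowest-numbered option available, probability 1; weight (1/5)·1 = 1/5 each.
The weights sum to 4/5.
So P(the prize voucher in locker 3 | the attendant opened locker 1) = (1/5) / (4/5) = 1/4.

1/4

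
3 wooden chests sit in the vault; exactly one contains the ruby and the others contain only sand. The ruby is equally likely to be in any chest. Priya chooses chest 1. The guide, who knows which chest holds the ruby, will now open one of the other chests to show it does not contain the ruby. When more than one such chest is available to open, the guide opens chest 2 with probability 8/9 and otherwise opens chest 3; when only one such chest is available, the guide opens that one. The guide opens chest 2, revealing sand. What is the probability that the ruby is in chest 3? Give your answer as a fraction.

Condition on the true location of the ruby.
If it is in chest 1 (prior 1/3): chest 2 is available, opened with probability 8/9; weight (1/3)·(8/9) = 8/27.
If it is in chest 2 (prior 1/3): the guide opened chest 2, so this case is ruled out; weight (1/3)·0 = 0.
If it is in chest 3 (prior 1/3): only chest 2 is available, probability 1; weight (1/3)·1 = 1/3.
The weights sum to 17/27.
So P(the ruby in chest 3 | the guide opened chest 2) = (1/3) / (17/27) = 9/17.

9/17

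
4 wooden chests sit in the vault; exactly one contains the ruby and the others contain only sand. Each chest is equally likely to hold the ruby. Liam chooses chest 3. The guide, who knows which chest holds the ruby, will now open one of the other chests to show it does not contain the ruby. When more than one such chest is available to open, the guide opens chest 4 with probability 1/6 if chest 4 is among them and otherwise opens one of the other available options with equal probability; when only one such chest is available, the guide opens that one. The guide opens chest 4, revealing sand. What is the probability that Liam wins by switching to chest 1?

1/3

Consider each possible location of the ruby in turn.
If it is in any of chests 1, 2, and 3 (prior 1/4 each): chest 4 is available, opened with probability 1/6; weight (1/4)·(1/6) = 1/24 each.
If it is in chest 4 (prior 1/4): the guide opened chest 4, so this case is ruled out; weight (1/4)·0 = 0.
The weights sum to 1/8.
So P(the ruby in chest 1 | the guide opened chest 4) = (1/24) / (1/8) = 1/3.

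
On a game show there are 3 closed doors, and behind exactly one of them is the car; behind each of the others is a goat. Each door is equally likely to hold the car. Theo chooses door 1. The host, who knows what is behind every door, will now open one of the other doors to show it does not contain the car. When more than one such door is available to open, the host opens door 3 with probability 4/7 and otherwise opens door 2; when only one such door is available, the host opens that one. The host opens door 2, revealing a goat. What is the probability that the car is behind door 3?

7/10

Apply Bayes' rule, conditioning on where the car actually is.
If it is behind door 1 (prior 1/3): door 3 is available but not opened, probability 3/7; weight (1/3)·(3/7) = 1/7.
If it is behind door 2 (prior 1/3): the host opened door 2, so this case is ruled out; weight (1/3)·0 = 0.
If it is behind door 3 (prior 1/3): only door 2 is available, probability 1; weight (1/3)·1 = 1/3.
The weights sum to 10/21.
So P(the car behind door 3 | the host opened door 2) = (1/3) / (10/21) = 7/10.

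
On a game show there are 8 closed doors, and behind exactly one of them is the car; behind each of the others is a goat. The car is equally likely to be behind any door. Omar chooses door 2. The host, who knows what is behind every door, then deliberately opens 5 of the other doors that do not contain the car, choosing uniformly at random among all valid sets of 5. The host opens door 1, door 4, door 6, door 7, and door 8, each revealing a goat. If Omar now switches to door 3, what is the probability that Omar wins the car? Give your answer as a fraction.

7/16

Consider each possible location of the car in turn.
If it is behind any of doors 1, 4, 6, 7, and 8 (prior 1/8 each): that door was opened and seen not to hold the prize — ruled out; weight (1/8)·0 = 0 each.
If it is behind door 2 (prior 1/8): the host has 21 equally likely choices, so probability 1/21; weight (1/8)·(1/21) = 1/168.
If it is behind either of doors 3 and 5 (prior 1/8 each): the host has 6 equally likely choices, so probability 1/6; weight (1/8)·(1/6) = 1/48 each.
The weights sum to 1/21.
So P(the car behind door 3 | the host opened door 1, door 4, door 6, door 7, and door 8) = (1/48) / (1/21) = 7/16.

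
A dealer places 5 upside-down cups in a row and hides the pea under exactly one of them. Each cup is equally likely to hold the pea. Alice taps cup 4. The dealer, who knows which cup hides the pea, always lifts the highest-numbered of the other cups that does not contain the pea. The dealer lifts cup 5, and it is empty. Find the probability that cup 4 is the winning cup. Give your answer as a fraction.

1/4

Condition on the true location of the pea.
If it is under any of cups 1, 2, 3, and 4 (prior 1/5 each): cup 5 is the highest-numbered option available, probability 1; weight (1/5)·1 = 1/5 each.
If it is under cup 5 (prior 1/5): the dealer opened cup 5, so this case is ruled out; weight (1/5)·0 = 0.
The weights sum to 4/5.
So P(the pea under cup 4 | the dealer opened cup 5) = (1/5) / (4/5) = 1/4.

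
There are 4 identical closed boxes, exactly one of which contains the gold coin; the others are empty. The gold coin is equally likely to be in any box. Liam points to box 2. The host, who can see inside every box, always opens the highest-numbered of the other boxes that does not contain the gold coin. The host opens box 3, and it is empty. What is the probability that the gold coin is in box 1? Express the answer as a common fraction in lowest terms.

Condition on the true location of the gold coin.
If it is in either of boxes 1 and 2 (prior 1/4 each): the host would have opened box 4 instead, probability 0; weight (1/4)·0 = 0 each.
If it is in box 3 (prior 1/4): the host opened box 3, so this case is ruled out; weight (1/4)·0 = 0.
If it is in box 4 (prior 1/4): box 3 is the highest-numbered option available, probability 1; weight (1/4)·1 = 1/4.
The weights sum to 1/4.
So P(the gold coin in box 1 | the host opened box 3) = 0 / (1/4) = 0.

0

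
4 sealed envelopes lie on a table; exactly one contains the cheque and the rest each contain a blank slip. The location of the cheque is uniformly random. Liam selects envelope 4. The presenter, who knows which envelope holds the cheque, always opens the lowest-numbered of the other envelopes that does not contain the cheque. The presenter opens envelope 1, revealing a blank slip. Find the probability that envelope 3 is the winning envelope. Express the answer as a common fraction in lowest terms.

1/3

Apply Bayes' rule, conditioning on where the cheque actually is.
If it is in envelope 1 (prior 1/4): the presenter opened envelope 1, so this case is ruled out; weight (1/4)·0 = 0.
If it is in any of envelopes 2, 3, and 4 (prior 1/4 each): envelope 1 is the lowest-numbered option available, probability 1; weight (1/4)·1 = 1/4 each.
The weights sum to 3/4.
So P(the cheque in envelope 3 | the presenter opened envelope 1) = (1/4) / (3/4) = 1/3.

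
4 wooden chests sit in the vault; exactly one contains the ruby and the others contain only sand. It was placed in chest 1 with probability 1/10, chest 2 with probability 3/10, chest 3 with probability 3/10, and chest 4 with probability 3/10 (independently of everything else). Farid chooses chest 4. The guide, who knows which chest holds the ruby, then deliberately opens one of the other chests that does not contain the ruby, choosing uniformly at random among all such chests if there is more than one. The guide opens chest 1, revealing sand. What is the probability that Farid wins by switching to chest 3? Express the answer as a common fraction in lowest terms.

Apply Bayes' rule, conditioning on where the ruby actually is.
If it is in chest 1 (prior 1/10): the guide opened chest 1, so this case is ruled out; weight (1/10)·0 = 0.
If it is in either of chests 2 and 3 (prior 3/10 each): the guide has 2 equally likely choices, so probability 1/2; weight (3/10)·(1/2) = 3/20 each.
If it is in chest 4 (prior 3/10): the guide has 3 equally likely choices, so probability 1/3; weight (3/10)·(1/3) = 1/10.
The weights sum to 2/5.
So P(the ruby in chest 3 | the guide opened chest 1) = (3/20) / (2/5) = 3/8.

3/8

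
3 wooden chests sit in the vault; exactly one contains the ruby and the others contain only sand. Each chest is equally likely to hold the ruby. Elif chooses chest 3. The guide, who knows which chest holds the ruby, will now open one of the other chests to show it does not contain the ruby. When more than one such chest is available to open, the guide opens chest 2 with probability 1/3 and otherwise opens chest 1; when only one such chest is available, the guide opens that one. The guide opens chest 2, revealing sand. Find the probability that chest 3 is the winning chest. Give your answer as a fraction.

Condition on the true location of the ruby.
If it is in chest 1 (prior 1/3): only chest 2 is available, probability 1; weight (1/3)·1 = 1/3.
If it is in chest 2 (prior 1/3): the guide opened chest 2, so this case is ruled out; weight (1/3)·0 = 0.
If it is in chest 3 (prior 1/3): chest 2 is available, opened with probability 1/3; weight (1/3)·(1/3) = 1/9.
The weights sum to 4/9.
So P(the ruby in chest 3 | the guide opened chest 2) = (1/9) / (4/9) = 1/4.

1/4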